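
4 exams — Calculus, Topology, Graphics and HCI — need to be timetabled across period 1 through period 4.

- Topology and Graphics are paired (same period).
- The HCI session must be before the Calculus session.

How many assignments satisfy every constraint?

24

Splitting on Calculus: it can be period 2 (4), period 3 (8), period 4 (12). Listing each branch's schedules as (Topology, Graphics, HCI) by period number:
Calculus=period 2: (1,1,1) (2,2,1) (3,3,1) (4,4,1) — 4.
Calculus=period 3: (1,1,1) (1,1,2) (2,2,1) (2,2,2) (3,3,1) (3,3,2) (4,4,1) (4,4,2) — 8.
Calculus=period 4: (1,1,1) (1,1,2) (1,1,3) (2,2,1) (2,2,2) (2,2,3) (3,3,1) (3,3,2) (3,3,3) (4,4,1) (4,4,2) (4,4,3) — 12.
Summing: 4 + 8 + 12 = 24.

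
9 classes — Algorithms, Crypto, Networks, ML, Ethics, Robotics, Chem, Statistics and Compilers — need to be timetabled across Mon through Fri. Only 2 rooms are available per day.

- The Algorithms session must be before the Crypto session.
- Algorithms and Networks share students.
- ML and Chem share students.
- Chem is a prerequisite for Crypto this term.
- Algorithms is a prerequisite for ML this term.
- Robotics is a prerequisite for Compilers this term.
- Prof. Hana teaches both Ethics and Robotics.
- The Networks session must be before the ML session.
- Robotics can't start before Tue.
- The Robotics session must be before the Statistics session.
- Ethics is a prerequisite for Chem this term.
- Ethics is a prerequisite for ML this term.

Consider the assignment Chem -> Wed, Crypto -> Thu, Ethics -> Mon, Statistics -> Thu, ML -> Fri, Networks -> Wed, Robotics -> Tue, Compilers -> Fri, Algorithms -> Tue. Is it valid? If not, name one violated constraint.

The Algorithms session must be before the Crypto session — holds.
Only 2 rooms are available per day — holds.
Algorithms is a prerequisite for ML this term — holds.
Ethics is a prerequisite for Chem this term — holds.
Robotics is a prerequisite for Compilers this term — holds.
ML and Chem share students — holds.
Ethics is a prerequisite for ML this term — holds.
Robotics can't start before Tue — holds.
Chem is a prerequisite for Crypto this term — holds.
Prof. Hana teaches both Ethics and Robotics — holds.
The Networks session must be before the ML session — holds.
The Robotics session must be before the Statistics session — holds.
Algorithms and Networks share students — holds.

Valid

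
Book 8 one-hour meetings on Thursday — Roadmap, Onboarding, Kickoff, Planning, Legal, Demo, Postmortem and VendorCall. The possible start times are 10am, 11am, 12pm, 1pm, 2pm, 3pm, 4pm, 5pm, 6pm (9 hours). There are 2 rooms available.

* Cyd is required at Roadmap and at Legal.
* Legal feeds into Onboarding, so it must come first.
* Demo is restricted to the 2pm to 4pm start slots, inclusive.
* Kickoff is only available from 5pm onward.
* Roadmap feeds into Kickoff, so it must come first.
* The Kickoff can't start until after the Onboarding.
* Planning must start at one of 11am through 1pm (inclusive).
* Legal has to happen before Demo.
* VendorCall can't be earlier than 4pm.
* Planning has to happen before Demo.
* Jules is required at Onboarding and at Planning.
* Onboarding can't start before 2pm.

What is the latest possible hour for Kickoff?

Kickoff is available from 5pm.
Kickoff at 6pm is achievable: Planning in 11am; Demo in 2pm; Legal in 10am; Roadmap in 11am; Onboarding in 2pm; Kickoff in 6pm; Postmortem in 10am; VendorCall in 4pm.

6pm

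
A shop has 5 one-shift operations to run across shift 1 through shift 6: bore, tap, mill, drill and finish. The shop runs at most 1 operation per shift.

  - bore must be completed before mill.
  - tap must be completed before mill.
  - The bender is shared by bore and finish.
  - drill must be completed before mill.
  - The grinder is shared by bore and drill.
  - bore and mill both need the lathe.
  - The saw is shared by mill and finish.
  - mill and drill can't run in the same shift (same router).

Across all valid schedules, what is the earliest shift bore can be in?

shift 1

Downstream work caps bore at shift 5.
bore at shift 1 is achievable: bore in shift 1, tap in shift 2, mill in shift 4, drill in shift 3, finish in shift 5.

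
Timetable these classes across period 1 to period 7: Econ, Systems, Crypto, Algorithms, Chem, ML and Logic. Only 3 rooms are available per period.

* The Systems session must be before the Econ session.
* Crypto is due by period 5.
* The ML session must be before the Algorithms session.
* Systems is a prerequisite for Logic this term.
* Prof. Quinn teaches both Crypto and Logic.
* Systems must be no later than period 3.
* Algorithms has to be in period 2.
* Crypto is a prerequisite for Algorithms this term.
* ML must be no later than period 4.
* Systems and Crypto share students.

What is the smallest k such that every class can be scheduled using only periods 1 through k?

3

The precedence chain requires at least 2 distinct periods.
With at most 3 per period and 7 classes, at least 3 periods are needed.
3 works (last occupied period: period 3): for example Systems in period 2; Econ in period 3; Crypto in period 1; Chem in period 1; Logic in period 3; Algorithms in period 2; ML in period 1.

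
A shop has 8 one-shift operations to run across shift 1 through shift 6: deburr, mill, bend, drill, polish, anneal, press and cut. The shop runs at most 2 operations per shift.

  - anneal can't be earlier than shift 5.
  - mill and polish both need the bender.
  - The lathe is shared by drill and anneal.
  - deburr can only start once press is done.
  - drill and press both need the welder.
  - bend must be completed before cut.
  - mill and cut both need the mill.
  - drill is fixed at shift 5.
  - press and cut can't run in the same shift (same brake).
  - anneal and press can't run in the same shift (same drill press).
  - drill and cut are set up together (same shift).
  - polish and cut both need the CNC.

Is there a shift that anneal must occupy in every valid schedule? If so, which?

shift 6

anneal's window is shift 5–shift 6.
drill is fixed at shift 5, and anneal can't share a shift with drill.
So anneal must be shift 6.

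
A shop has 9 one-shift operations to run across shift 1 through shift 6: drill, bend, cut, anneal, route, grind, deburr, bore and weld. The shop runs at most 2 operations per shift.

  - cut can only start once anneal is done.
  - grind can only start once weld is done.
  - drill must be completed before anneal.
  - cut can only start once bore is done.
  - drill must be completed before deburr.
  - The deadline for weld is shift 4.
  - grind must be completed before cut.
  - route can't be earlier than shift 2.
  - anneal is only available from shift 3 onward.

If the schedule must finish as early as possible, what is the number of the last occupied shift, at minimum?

The precedence chain requires at least 3 distinct shifts.
With at most 2 per shift and 9 operations, at least 5 shifts are needed.
Propagating the time windows through the other constraints, cut can't land before shift 4, so the schedule must run through at least shift 4.
5 works (last occupied shift: shift 5): for example route=shift 2, weld=shift 1, grind=shift 2, drill=shift 1, deburr=shift 4, bend=shift 5, bore=shift 3, anneal=shift 3, cut=shift 4.

5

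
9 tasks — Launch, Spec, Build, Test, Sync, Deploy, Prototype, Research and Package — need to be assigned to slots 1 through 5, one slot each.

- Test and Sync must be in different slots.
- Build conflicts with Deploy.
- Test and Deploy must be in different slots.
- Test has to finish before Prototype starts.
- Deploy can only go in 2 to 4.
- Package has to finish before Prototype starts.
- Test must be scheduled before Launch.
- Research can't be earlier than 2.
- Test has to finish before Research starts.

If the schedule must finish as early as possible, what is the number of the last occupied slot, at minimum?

slot 2

The precedence chain requires at least 2 distinct slots.
2 works (last occupied slot: 2): for example Package in 1, Build in 1, Spec in 1, Prototype in 2, Deploy in 2, Test in 1, Launch in 2, Research in 2, Sync in 2.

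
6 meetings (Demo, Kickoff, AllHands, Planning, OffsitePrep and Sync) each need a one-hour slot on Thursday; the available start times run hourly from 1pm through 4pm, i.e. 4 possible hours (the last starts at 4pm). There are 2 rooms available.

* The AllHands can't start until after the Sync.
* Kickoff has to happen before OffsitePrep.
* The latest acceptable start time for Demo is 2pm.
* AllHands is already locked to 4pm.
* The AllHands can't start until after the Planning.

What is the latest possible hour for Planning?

3pm

Downstream work caps Planning at 3pm.
Planning at 3pm is achievable: AllHands -> 4pm, Kickoff -> 1pm, Sync -> 2pm, Planning -> 3pm, OffsitePrep -> 2pm, Demo -> 1pm.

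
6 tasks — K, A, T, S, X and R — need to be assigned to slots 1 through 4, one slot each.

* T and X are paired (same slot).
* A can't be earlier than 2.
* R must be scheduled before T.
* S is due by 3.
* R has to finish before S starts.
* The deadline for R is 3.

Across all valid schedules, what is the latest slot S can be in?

Precedence pushes S to at least 2; S's own window allows nothing later than 3.
S at 3 is achievable: T in 2; X in 2; S in 3; K in 1; A in 2; R in 1.

3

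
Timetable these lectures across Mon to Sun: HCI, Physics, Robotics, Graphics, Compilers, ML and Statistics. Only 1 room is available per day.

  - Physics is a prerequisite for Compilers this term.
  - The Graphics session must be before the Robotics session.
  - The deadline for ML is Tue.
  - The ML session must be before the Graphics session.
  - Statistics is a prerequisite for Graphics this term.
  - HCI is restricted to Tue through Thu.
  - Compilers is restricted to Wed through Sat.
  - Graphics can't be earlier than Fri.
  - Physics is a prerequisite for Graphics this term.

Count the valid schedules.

25

Splitting on HCI: it can be Tue (5), Wed (10), Thu (10). Listing each branch's schedules as (Physics, Robotics, Graphics, Compilers, ML, Statistics):
HCI=Tue: (Wed,Sun,Fri,Sat,Mon,Thu) (Wed,Sun,Sat,Thu,Mon,Fri) (Wed,Sun,Sat,Fri,Mon,Thu) (Thu,Sun,Fri,Sat,Mon,Wed) (Thu,Sun,Sat,Fri,Mon,Wed) — 5.
HCI=Wed: (Mon,Sun,Fri,Sat,Tue,Thu) (Mon,Sun,Sat,Thu,Tue,Fri) (Mon,Sun,Sat,Fri,Tue,Thu) (Tue,Sun,Fri,Sat,Mon,Thu) (Tue,Sun,Sat,Thu,Mon,Fri) (Tue,Sun,Sat,Fri,Mon,Thu) (Thu,Sun,Fri,Sat,Mon,Tue) (Thu,Sun,Fri,Sat,Tue,Mon) (Thu,Sun,Sat,Fri,Mon,Tue) (Thu,Sun,Sat,Fri,Tue,Mon) — 10.
HCI=Thu: (Mon,Sun,Fri,Sat,Tue,Wed) (Mon,Sun,Sat,Wed,Tue,Fri) (Mon,Sun,Sat,Fri,Tue,Wed) (Tue,Sun,Fri,Sat,Mon,Wed) (Tue,Sun,Sat,Wed,Mon,Fri) (Tue,Sun,Sat,Fri,Mon,Wed) (Wed,Sun,Fri,Sat,Mon,Tue) (Wed,Sun,Fri,Sat,Tue,Mon) (Wed,Sun,Sat,Fri,Mon,Tue) (Wed,Sun,Sat,Fri,Tue,Mon) — 10.
Summing: 5 + 10 + 10 = 25.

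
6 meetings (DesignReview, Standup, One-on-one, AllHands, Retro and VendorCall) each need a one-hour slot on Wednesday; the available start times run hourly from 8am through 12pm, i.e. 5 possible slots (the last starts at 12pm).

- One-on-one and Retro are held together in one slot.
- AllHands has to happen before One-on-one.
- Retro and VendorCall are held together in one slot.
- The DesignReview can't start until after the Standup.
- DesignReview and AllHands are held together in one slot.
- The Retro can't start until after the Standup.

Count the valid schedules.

Splitting on DesignReview: it can be 9am (3), 10am (4), 11am (3). Listing each branch's schedules as (Standup, One-on-one, AllHands, Retro, VendorCall):
DesignReview=9am: (8am,10am,9am,10am,10am) (8am,11am,9am,11am,11am) (8am,12pm,9am,12pm,12pm) — 3.
DesignReview=10am: (8am,11am,10am,11am,11am) (8am,12pm,10am,12pm,12pm) (9am,11am,10am,11am,11am) (9am,12pm,10am,12pm,12pm) — 4.
DesignReview=11am: (8am,12pm,11am,12pm,12pm) (9am,12pm,11am,12pm,12pm) (10am,12pm,11am,12pm,12pm) — 3.
Summing: 3 + 4 + 3 = 10.

10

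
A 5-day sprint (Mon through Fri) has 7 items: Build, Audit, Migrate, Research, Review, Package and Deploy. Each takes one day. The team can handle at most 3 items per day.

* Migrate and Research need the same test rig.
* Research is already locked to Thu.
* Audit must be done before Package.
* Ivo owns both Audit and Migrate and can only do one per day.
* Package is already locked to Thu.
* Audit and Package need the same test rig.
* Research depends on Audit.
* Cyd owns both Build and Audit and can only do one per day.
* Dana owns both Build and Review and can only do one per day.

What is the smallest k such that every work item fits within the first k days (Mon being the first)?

4 days

The precedence chain requires at least 2 distinct days.
With at most 3 per day and 7 work items, at least 3 days are needed.
Research can't be placed before Thu — that is day 4 counting from Mon — so the schedule must run through at least 4 days.
4 works (last occupied day: Thu): for example Package -> Thu; Audit -> Mon; Research -> Thu; Migrate -> Tue; Build -> Tue; Deploy -> Mon; Review -> Mon.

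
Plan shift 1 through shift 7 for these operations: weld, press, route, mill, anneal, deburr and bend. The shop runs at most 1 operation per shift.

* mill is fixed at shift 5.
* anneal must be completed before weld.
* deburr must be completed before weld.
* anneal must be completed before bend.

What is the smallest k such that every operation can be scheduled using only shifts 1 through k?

The precedence chain requires at least 2 distinct shifts.
With at most 1 per shift and 7 operations, at least 7 shifts are needed.
mill can't be placed before shift 5, so the schedule must run through at least shift 5.
7 works (last occupied shift: shift 7): for example bend in shift 4, weld in shift 3, press in shift 6, mill in shift 5, deburr in shift 2, route in shift 7, anneal in shift 1.

7 shifts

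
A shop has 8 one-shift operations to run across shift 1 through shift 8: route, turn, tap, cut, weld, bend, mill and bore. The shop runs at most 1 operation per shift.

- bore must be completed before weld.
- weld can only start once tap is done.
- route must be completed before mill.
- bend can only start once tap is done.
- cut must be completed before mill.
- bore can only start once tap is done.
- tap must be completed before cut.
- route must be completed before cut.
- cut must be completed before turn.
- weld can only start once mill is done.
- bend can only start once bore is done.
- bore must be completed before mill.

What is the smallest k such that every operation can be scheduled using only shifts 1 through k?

The precedence chain requires at least 4 distinct shifts.
With at most 1 per shift and 8 operations, at least 8 shifts are needed.
8 works (last occupied shift: shift 8): for example bend in shift 7, tap in shift 1, bore in shift 4, weld in shift 6, mill in shift 5, cut in shift 3, route in shift 2, turn in shift 8.

8 shifts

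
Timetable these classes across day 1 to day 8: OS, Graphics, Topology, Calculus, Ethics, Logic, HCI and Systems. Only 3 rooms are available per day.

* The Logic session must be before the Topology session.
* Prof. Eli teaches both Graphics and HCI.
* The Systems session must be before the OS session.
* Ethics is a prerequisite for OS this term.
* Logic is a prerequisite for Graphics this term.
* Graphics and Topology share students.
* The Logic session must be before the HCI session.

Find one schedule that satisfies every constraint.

Ethics in day 1, OS in day 2, Systems in day 1, Logic in day 1, Graphics in day 2, Calculus in day 2, Topology in day 3, HCI in day 3

Checking: Logic(day 1) before Graphics(day 2); Logic(day 1) before HCI(day 3); Systems(day 1) before OS(day 2); Ethics(day 1) before OS(day 2); Logic(day 1) before Topology(day 3); Graphics(day 2) != Topology(day 3); Graphics(day 2) != HCI(day 3); max 3 per day (cap 3).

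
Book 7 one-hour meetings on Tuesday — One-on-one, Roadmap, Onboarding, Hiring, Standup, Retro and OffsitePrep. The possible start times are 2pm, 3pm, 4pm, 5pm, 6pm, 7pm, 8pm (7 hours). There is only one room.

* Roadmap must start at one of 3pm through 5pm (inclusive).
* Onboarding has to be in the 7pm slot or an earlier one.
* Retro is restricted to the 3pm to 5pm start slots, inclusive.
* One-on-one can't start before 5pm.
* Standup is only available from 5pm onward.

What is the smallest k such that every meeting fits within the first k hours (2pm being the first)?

7 hours

With at most 1 per hour and 7 meetings, at least 7 hours are needed.
One-on-one can't be placed before 5pm — that is hour 4 counting from 2pm — so the schedule must run through at least 4 hours.
7 works (last occupied hour: 8pm): for example Standup -> 6pm; Roadmap -> 3pm; One-on-one -> 5pm; Hiring -> 7pm; OffsitePrep -> 8pm; Onboarding -> 2pm; Retro -> 4pm.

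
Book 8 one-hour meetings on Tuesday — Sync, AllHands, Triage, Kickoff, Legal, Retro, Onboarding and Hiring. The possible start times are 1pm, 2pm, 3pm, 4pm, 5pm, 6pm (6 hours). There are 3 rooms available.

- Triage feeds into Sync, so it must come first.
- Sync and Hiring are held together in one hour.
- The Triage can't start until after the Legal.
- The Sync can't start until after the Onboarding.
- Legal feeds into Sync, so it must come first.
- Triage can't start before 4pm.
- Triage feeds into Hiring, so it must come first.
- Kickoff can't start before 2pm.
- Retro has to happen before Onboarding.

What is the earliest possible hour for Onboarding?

2pm

Precedence pushes Onboarding to at least 2pm; downstream work caps Onboarding at 5pm.
Onboarding at 2pm is achievable: Legal=1pm; Hiring=5pm; Sync=5pm; AllHands=1pm; Retro=1pm; Kickoff=2pm; Triage=4pm; Onboarding=2pm.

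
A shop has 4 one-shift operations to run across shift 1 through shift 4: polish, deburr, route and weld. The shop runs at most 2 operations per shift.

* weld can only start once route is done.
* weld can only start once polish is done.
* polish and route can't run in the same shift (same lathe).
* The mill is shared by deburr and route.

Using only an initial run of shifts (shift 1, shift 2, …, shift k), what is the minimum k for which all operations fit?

The precedence chain requires at least 2 distinct shifts.
With at most 2 per shift and 4 operations, at least 2 shifts are needed.
Could 2 shifts be enough, i.e. nothing placed later than shift 2? No: weld must come after polish (at shift 1 or later) → {shift 2}; polish must come before weld (at shift 2 or earlier) → {shift 1}; route must come before weld (at shift 2 or earlier) → {shift 1}; route can't share with polish (shift 1) → nothing is left.
So 2 shifts is not enough.
3 works (last occupied shift: shift 3): for example route in shift 2; weld in shift 3; polish in shift 1; deburr in shift 1.

3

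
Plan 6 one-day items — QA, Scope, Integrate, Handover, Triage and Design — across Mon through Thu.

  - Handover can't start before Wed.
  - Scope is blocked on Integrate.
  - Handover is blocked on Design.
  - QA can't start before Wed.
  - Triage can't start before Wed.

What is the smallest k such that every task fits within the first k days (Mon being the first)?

The precedence chain requires at least 2 distinct days.
QA can't be placed before Wed — that is day 3 counting from Mon — so the schedule must run through at least 3 days.
3 works (last occupied day: Wed): for example Triage in Wed; Scope in Tue; Design in Mon; QA in Wed; Integrate in Mon; Handover in Wed.

3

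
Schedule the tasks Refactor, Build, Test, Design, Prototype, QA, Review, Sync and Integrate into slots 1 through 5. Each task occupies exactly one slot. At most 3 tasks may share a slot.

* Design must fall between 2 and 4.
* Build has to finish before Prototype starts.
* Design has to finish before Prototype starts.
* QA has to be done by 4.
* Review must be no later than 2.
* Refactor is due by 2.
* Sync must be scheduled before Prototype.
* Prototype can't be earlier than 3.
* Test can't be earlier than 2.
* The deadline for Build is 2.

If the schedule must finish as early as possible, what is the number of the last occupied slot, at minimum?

slot 3

The precedence chain requires at least 2 distinct slots.
With at most 3 per slot and 9 tasks, at least 3 slots are needed.
Prototype can't be placed before 3, so the schedule must run through at least slot 3.
3 works (last occupied slot: 3): for example Test=2; Refactor=1; Integrate=3; Sync=2; Build=1; QA=3; Prototype=3; Design=2; Review=1.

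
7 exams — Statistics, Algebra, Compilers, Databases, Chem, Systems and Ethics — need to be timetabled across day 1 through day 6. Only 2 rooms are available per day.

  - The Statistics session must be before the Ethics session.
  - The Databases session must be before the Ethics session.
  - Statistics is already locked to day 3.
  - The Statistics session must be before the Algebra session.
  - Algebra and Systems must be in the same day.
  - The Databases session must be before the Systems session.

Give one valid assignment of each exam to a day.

Databases -> day 1; Compilers -> day 1; Ethics -> day 4; Algebra -> day 5; Systems -> day 5; Statistics -> day 3; Chem -> day 2

Checking: Databases(day 1) before Systems(day 5); Databases(day 1) before Ethics(day 4); Statistics(day 3) before Ethics(day 4); Statistics(day 3) before Algebra(day 5); Algebra = Systems = day 5; Statistics=day 3 in [day 3,day 3]; max 2 per day (cap 2).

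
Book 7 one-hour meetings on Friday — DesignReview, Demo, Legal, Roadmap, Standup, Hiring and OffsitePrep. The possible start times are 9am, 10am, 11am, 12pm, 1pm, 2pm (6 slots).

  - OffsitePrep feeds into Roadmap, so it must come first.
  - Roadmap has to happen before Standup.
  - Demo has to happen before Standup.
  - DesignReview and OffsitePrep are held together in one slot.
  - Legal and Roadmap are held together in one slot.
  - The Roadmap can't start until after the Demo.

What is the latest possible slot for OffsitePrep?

12pm

Downstream work caps OffsitePrep at 12pm.
OffsitePrep at 12pm is achievable: Hiring=9am, OffsitePrep=12pm, Standup=2pm, Demo=9am, Legal=1pm, DesignReview=12pm, Roadmap=1pm.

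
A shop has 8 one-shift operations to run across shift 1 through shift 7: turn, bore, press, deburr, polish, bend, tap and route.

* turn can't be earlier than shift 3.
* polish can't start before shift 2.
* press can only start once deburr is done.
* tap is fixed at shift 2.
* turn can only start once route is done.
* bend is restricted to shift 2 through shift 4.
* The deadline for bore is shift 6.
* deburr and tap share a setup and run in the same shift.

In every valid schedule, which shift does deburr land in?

Deburr must be in the same shift as tap, which can't be before shift 2, so deburr is at least shift 2; deburr must be in the same shift as tap, which can't be after shift 2, so deburr is at most shift 2.
So deburr is pinned to shift 2.

shift 2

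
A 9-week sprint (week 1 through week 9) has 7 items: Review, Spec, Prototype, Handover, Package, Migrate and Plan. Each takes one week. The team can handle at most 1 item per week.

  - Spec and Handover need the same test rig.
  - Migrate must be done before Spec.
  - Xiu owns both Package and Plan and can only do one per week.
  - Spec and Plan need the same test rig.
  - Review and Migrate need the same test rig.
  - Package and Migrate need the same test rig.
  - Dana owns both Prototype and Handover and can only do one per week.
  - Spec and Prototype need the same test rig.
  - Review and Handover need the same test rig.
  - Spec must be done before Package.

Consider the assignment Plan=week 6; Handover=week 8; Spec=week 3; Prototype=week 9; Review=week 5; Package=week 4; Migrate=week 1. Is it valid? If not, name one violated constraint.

Package and Migrate need the same test rig — holds.
Spec and Prototype need the same test rig — holds.
Xiu owns both Package and Plan and can only do one per week — holds.
Review and Migrate need the same test rig — holds.
Migrate must be done before Spec — holds.
Spec and Plan need the same test rig — holds.
The team can handle at most 1 item per week — holds.
Spec must be done before Package — holds.
Dana owns both Prototype and Handover and can only do one per week — holds.
Review and Handover need the same test rig — holds.
Spec and Handover need the same test rig — holds.

Yes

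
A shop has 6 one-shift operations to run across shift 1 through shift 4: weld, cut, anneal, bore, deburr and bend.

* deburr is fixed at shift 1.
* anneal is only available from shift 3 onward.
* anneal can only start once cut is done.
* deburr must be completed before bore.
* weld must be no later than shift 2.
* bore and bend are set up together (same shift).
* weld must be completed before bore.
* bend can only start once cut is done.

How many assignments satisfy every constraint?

20

Splitting on weld: it can be shift 1 (11), shift 2 (9). Listing each branch's schedules as (cut, anneal, bore, deburr, bend) by shift number:
weld=shift 1: (1,3,2,1,2) (1,3,3,1,3) (1,3,4,1,4) (1,4,2,1,2) (1,4,3,1,3) (1,4,4,1,4) (2,3,3,1,3) (2,3,4,1,4) (2,4,3,1,3) (2,4,4,1,4) (3,4,4,1,4) — 11.
weld=shift 2: (1,3,3,1,3) (1,3,4,1,4) (1,4,3,1,3) (1,4,4,1,4) (2,3,3,1,3) (2,3,4,1,4) (2,4,3,1,3) (2,4,4,1,4) (3,4,4,1,4) — 9.
Summing: 11 + 9 = 20.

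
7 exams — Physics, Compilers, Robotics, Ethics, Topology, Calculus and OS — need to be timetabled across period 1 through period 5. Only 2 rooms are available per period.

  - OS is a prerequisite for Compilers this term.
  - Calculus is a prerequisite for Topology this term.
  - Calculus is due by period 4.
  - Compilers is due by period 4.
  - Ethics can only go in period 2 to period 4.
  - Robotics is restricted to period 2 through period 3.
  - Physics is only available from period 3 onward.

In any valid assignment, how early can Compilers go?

period 2

Precedence pushes Compilers to at least period 2; Compilers's own window allows nothing later than period 4.
Compilers at period 2 is achievable: Ethics=period 3, Topology=period 4, Robotics=period 2, Calculus=period 1, Compilers=period 2, Physics=period 3, OS=period 1.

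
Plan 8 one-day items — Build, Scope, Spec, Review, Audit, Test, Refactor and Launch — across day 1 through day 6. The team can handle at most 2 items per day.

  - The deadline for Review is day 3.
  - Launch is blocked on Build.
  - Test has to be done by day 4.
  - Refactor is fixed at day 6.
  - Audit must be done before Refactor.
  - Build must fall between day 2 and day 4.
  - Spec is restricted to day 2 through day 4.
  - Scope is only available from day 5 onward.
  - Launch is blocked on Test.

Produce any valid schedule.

Launch -> day 3, Build -> day 2, Scope -> day 5, Spec -> day 2, Test -> day 1, Review -> day 1, Audit -> day 3, Refactor -> day 6

Checking: Audit(day 3) before Refactor(day 6); Build(day 2) before Launch(day 3); Test(day 1) before Launch(day 3); Review=day 1 in [day 1,day 3]; Refactor=day 6 in [day 6,day 6]; Test=day 1 in [day 1,day 4]; Spec=day 2 in [day 2,day 4]; Scope=day 5 in [day 5,day 6]; Build=day 2 in [day 2,day 4]; max 2 per day (cap 2).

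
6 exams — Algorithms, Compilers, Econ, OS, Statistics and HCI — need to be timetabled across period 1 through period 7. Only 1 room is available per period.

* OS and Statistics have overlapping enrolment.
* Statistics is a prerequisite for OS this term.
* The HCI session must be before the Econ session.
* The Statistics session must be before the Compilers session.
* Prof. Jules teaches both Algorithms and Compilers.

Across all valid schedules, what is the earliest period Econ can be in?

period 2

Precedence pushes Econ to at least period 2.
Econ at period 2 is achievable: Compilers -> period 4, Algorithms -> period 6, OS -> period 5, Econ -> period 2, Statistics -> period 3, HCI -> period 1.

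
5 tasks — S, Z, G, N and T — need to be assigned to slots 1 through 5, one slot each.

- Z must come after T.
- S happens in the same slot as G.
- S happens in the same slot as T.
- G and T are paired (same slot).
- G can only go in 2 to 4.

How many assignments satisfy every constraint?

Splitting on S: it can be 2 (15), 3 (10), 4 (5). Listing each branch's schedules as (Z, G, N, T):
S=2: (3,2,1,2) (3,2,2,2) (3,2,3,2) (3,2,4,2) (3,2,5,2) (4,2,1,2) (4,2,2,2) (4,2,3,2) (4,2,4,2) (4,2,5,2) (5,2,1,2) (5,2,2,2) (5,2,3,2) (5,2,4,2) (5,2,5,2) — 15.
S=3: (4,3,1,3) (4,3,2,3) (4,3,3,3) (4,3,4,3) (4,3,5,3) (5,3,1,3) (5,3,2,3) (5,3,3,3) (5,3,4,3) (5,3,5,3) — 10.
S=4: (5,4,1,4) (5,4,2,4) (5,4,3,4) (5,4,4,4) (5,4,5,4) — 5.
Summing: 15 + 10 + 5 = 30.

30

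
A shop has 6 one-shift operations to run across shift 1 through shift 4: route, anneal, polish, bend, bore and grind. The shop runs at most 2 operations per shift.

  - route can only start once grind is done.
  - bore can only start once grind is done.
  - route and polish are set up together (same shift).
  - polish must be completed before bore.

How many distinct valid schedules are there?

Splitting on route: it can be shift 2 (14), shift 3 (14). Listing each branch's schedules as (anneal, polish, bend, bore, grind) by shift number:
route=shift 2: (1,2,3,3,1) (1,2,3,4,1) (1,2,4,3,1) (1,2,4,4,1) (3,2,1,3,1) (3,2,1,4,1) (3,2,3,4,1) (3,2,4,3,1) (3,2,4,4,1) (4,2,1,3,1) (4,2,1,4,1) (4,2,3,3,1) (4,2,3,4,1) (4,2,4,3,1) — 14.
route=shift 3: (1,3,1,4,2) (1,3,2,4,1) (1,3,2,4,2) (1,3,4,4,1) (1,3,4,4,2) (2,3,1,4,1) (2,3,1,4,2) (2,3,2,4,1) (2,3,4,4,1) (2,3,4,4,2) (4,3,1,4,1) (4,3,1,4,2) (4,3,2,4,1) (4,3,2,4,2) — 14.
Summing: 14 + 14 = 28.

28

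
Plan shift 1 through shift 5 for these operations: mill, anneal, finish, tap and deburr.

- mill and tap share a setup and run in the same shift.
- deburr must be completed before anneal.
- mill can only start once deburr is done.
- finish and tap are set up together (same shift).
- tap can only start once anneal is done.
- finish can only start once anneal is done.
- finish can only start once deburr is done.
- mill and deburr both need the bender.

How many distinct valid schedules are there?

Splitting on mill: it can be shift 3 (1), shift 4 (3), shift 5 (6). Listing each branch's schedules as (anneal, finish, tap, deburr) by shift number:
mill=shift 3: (2,3,3,1) — 1.
mill=shift 4: (2,4,4,1) (3,4,4,1) (3,4,4,2) — 3.
mill=shift 5: (2,5,5,1) (3,5,5,1) (3,5,5,2) (4,5,5,1) (4,5,5,2) (4,5,5,3) — 6.
Summing: 1 + 3 + 6 = 10.

10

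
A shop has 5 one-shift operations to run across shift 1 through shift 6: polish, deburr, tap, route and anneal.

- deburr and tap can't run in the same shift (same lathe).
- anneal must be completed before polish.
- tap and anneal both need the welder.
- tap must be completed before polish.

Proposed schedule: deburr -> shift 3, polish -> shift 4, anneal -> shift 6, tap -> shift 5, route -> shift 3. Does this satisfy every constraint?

Invalid. anneal must be completed before polish.

tap must be completed before polish — violated.
anneal must be completed before polish — violated.
deburr and tap can't run in the same shift (same lathe) — holds.
tap and anneal both need the welder — holds.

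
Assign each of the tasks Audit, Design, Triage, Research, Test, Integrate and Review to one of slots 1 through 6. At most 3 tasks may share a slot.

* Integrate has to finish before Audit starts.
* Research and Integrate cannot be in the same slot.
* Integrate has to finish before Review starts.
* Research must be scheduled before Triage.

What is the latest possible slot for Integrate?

5

Downstream work caps Integrate at 5.
Integrate at 5 is achievable: Research in 1; Integrate in 5; Audit in 6; Triage in 2; Review in 6; Design in 1; Test in 1.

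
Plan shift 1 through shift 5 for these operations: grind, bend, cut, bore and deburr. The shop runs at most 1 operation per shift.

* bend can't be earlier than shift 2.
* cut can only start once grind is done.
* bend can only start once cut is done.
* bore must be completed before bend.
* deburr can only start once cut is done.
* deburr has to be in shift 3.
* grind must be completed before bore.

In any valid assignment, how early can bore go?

shift 4

Precedence pushes bore to at least shift 2; downstream work caps bore at shift 4.
bore at shift 4 is achievable: cut=shift 2; grind=shift 1; deburr=shift 3; bore=shift 4; bend=shift 5.
Nothing earlier works — the capacity limit rule out every shift before shift 4.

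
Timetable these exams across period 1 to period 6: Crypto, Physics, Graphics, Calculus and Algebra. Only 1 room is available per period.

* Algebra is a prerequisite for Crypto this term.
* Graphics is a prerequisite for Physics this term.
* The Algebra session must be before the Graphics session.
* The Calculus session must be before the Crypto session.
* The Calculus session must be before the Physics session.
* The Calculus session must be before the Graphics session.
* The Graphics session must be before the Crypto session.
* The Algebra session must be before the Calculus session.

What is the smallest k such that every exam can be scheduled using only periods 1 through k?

5 periods

The precedence chain requires at least 4 distinct periods.
With at most 1 per period and 5 exams, at least 5 periods are needed.
5 works (last occupied period: period 5): for example Graphics in period 3; Physics in period 5; Crypto in period 4; Algebra in period 1; Calculus in period 2.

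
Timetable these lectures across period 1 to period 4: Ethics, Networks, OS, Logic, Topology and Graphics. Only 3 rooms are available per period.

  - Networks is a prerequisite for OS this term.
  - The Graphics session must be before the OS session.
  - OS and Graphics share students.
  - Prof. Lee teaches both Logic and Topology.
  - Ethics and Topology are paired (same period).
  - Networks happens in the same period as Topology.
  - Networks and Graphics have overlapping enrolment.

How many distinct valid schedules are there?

24

Splitting on Ethics: it can be period 1 (9), period 2 (9), period 3 (6). Listing each branch's schedules as (Networks, OS, Logic, Topology, Graphics) by period number:
Ethics=period 1: (1,3,2,1,2) (1,3,3,1,2) (1,3,4,1,2) (1,4,2,1,2) (1,4,2,1,3) (1,4,3,1,2) (1,4,3,1,3) (1,4,4,1,2) (1,4,4,1,3) — 9.
Ethics=period 2: (2,3,1,2,1) (2,3,3,2,1) (2,3,4,2,1) (2,4,1,2,1) (2,4,1,2,3) (2,4,3,2,1) (2,4,3,2,3) (2,4,4,2,1) (2,4,4,2,3) — 9.
Ethics=period 3: (3,4,1,3,1) (3,4,1,3,2) (3,4,2,3,1) (3,4,2,3,2) (3,4,4,3,1) (3,4,4,3,2) — 6.
Summing: 9 + 9 + 6 = 24.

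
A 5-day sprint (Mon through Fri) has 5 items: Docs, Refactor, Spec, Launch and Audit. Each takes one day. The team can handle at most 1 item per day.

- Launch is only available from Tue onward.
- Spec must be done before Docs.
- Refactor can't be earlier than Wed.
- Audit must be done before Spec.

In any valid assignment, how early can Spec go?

Tue

Precedence pushes Spec to at least Tue; downstream work caps Spec at Thu.
Spec at Tue is achievable: Audit in Mon; Refactor in Wed; Launch in Thu; Docs in Fri; Spec in Tue.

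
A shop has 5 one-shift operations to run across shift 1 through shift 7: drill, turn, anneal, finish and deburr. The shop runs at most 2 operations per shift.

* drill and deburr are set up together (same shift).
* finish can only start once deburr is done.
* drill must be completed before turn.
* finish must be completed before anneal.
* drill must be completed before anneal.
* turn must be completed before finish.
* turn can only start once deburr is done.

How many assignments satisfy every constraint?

35

Splitting on drill: it can be shift 1 (20), shift 2 (10), shift 3 (4), shift 4 (1). Listing each branch's schedules as (turn, anneal, finish, deburr) by shift number:
drill=shift 1: (2,4,3,1) (2,5,3,1) (2,5,4,1) (2,6,3,1) (2,6,4,1) (2,6,5,1) (2,7,3,1) (2,7,4,1) (2,7,5,1) (2,7,6,1) (3,5,4,1) (3,6,4,1) (3,6,5,1) (3,7,4,1) (3,7,5,1) (3,7,6,1) (4,6,5,1) (4,7,5,1) (4,7,6,1) (5,7,6,1) — 20.
drill=shift 2: (3,5,4,2) (3,6,4,2) (3,6,5,2) (3,7,4,2) (3,7,5,2) (3,7,6,2) (4,6,5,2) (4,7,5,2) (4,7,6,2) (5,7,6,2) — 10.
drill=shift 3: (4,6,5,3) (4,7,5,3) (4,7,6,3) (5,7,6,3) — 4.
drill=shift 4: (5,7,6,4) — 1.
Summing: 20 + 10 + 4 + 1 = 35.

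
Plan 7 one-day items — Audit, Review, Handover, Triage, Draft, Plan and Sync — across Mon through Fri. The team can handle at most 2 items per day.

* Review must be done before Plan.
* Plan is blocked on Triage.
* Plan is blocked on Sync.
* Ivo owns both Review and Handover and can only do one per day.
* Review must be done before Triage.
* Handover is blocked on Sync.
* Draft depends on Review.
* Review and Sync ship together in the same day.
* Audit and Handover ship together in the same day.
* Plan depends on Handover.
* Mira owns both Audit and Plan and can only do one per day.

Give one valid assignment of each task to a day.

Plan=Thu, Draft=Wed, Handover=Tue, Review=Mon, Audit=Tue, Triage=Wed, Sync=Mon

Checking: Handover(Tue) before Plan(Thu); Triage(Wed) before Plan(Thu); Sync(Mon) before Handover(Tue); Review(Mon) before Plan(Thu); Review(Mon) before Draft(Wed); Review(Mon) before Triage(Wed); Sync(Mon) before Plan(Thu); Review(Mon) != Handover(Tue); Audit(Tue) != Plan(Thu); Audit = Handover = Tue; Review = Sync = Mon; max 2 per day (cap 2).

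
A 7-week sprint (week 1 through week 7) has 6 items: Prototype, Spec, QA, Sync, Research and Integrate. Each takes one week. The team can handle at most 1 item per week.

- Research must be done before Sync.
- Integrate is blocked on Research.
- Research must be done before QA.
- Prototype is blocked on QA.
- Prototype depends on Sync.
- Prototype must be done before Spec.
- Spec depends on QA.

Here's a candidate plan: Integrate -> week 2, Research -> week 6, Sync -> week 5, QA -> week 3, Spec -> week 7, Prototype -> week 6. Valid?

No — it violates: The team can handle at most 1 item per week

Integrate is blocked on Research — violated.
The team can handle at most 1 item per week — violated.
Prototype is blocked on QA — holds.
Prototype must be done before Spec — holds.
Research must be done before Sync — violated.
Spec depends on QA — holds.
Research must be done before QA — violated.
Prototype depends on Sync — holds.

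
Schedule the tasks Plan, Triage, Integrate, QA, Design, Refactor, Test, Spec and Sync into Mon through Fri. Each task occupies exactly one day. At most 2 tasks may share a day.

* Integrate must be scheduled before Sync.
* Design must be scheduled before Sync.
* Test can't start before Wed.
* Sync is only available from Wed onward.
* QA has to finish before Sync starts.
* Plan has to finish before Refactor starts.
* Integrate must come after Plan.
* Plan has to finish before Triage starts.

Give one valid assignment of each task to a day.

Test in Wed, Refactor in Thu, Plan in Mon, Design in Tue, Spec in Fri, QA in Mon, Triage in Thu, Sync in Wed, Integrate in Tue

Checking: Plan(Mon) before Triage(Thu); QA(Mon) before Sync(Wed); Plan(Mon) before Integrate(Tue); Plan(Mon) before Refactor(Thu); Integrate(Tue) before Sync(Wed); Design(Tue) before Sync(Wed); Test=Wed in [Wed,Fri]; Sync=Wed in [Wed,Fri]; max 2 per day (cap 2).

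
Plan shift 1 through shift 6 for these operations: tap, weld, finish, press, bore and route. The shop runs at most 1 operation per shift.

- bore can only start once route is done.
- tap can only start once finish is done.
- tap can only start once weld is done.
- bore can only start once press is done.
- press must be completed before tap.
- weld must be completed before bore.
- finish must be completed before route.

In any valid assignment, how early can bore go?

shift 5

Precedence pushes bore to at least shift 3.
bore at shift 5 is achievable: bore -> shift 5, press -> shift 3, route -> shift 4, tap -> shift 6, finish -> shift 2, weld -> shift 1.
Nothing earlier works — the capacity limit rule out every shift before shift 5.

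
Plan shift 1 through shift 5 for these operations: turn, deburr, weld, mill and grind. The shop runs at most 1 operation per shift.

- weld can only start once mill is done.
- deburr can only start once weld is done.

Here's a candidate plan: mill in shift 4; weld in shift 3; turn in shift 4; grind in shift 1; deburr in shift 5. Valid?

No — it violates: The shop runs at most 1 operation per shift

deburr can only start once weld is done — holds.
weld can only start once mill is done — violated.
The shop runs at most 1 operation per shift — violated.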